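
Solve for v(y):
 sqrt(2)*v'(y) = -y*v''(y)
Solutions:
 v(y) = C1 + C2*y^(1 - sqrt(2))


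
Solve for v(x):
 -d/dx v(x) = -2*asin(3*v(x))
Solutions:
 Integral(1/asin(3*_y), (_y, v(x))) = C1 + 2*x


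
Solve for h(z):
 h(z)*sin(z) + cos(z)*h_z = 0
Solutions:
 h(z) = C1*cos(z)


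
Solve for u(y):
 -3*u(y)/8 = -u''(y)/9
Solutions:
 u(y) = C1*exp(-3*sqrt(6)*y/4) + C2*exp(3*sqrt(6)*y/4)


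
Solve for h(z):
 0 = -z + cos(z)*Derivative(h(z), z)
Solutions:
 h(z) = C1 + Integral(z/cos(z), z)


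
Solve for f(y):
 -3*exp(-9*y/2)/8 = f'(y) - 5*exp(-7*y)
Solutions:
 f(y) = C1 - 5*exp(-7*y)/7 + exp(-9*y/2)/12


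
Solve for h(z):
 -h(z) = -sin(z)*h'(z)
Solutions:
 h(z) = C1*sqrt(cos(z) - 1)/sqrt(cos(z) + 1)


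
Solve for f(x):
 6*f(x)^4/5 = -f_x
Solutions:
 f(x) = 5^(1/3)*(1/(C1 + 18*x))^(1/3)
 f(x) = 5^(1/3)*(-3^(2/3) - 3*3^(1/6)*I)*(1/(C1 + 6*x))^(1/3)/6
 f(x) = 5^(1/3)*(-3^(2/3) + 3*3^(1/6)*I)*(1/(C1 + 6*x))^(1/3)/6


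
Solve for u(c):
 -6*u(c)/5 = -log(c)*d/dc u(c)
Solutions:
 u(c) = C1*exp(6*li(c)/5)


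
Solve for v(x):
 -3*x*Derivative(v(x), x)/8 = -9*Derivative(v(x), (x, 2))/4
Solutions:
 v(x) = C1 + C2*erfi(sqrt(3)*x/6)


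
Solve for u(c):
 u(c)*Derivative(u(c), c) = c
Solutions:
 u(c) = -sqrt(C1 + c^2)
 u(c) = sqrt(C1 + c^2)


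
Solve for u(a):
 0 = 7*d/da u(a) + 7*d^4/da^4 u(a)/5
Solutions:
 u(a) = C1 + C4*exp(-5^(1/3)*a) + (C2*sin(sqrt(3)*5^(1/3)*a/2) + C3*cos(sqrt(3)*5^(1/3)*a/2))*exp(5^(1/3)*a/2)


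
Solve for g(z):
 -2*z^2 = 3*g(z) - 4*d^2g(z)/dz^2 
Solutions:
 g(z) = C1*exp(-sqrt(3)*z/2) + C2*exp(sqrt(3)*z/2) - 2*z^2/3 - 16/9


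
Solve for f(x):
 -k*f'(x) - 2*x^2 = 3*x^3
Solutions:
 f(x) = C1 - 3*x^4/(4*k) - 2*x^3/(3*k)


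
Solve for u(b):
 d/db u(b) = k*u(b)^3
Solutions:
 u(b) = -sqrt(2)*sqrt(-1/(C1 + b*k))/2
 u(b) = sqrt(2)*sqrt(-1/(C1 + b*k))/2


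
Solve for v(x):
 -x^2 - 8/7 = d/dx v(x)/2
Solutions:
 v(x) = C1 - 2*x^3/3 - 16*x/7


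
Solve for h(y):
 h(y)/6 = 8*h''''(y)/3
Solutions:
 h(y) = C1*exp(-y/2) + C2*exp(y/2) + C3*sin(y/2) + C4*cos(y/2)


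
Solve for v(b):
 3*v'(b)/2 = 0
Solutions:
 v(b) = C1


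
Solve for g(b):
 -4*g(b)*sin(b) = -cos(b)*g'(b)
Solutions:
 g(b) = C1/cos(b)^4


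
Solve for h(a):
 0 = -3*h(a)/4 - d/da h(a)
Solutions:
 h(a) = C1*exp(-3*a/4)


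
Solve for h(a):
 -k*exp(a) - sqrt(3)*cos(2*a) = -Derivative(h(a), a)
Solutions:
 h(a) = C1 + k*exp(a) + sqrt(3)*sin(2*a)/2


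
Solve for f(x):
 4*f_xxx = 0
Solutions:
 f(x) = C1 + C2*x + C3*x^2


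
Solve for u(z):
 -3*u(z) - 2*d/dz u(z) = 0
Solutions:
 u(z) = C1*exp(-3*z/2)


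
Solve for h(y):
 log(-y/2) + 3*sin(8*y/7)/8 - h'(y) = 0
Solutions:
 h(y) = C1 + y*log(-y) - y - y*log(2) - 21*cos(8*y/7)/64


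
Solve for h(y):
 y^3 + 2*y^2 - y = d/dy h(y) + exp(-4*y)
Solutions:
 h(y) = C1 + y^4/4 + 2*y^3/3 - y^2/2 + exp(-4*y)/4


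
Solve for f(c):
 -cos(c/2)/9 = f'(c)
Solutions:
 f(c) = C1 - 2*sin(c/2)/9


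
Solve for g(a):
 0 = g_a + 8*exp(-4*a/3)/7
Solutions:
 g(a) = C1 + 6*exp(-4*a/3)/7


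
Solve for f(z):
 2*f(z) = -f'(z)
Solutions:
 f(z) = C1*exp(-2*z)


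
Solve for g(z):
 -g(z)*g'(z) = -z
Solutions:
 g(z) = -sqrt(C1 + z^2)
 g(z) = sqrt(C1 + z^2)


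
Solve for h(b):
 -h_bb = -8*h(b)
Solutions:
 h(b) = C1*exp(-2*sqrt(2)*b) + C2*exp(2*sqrt(2)*b)


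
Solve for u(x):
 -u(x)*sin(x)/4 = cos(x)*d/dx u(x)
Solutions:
 u(x) = C1*cos(x)^(1/4)


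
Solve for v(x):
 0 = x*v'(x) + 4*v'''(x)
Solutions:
 v(x) = C1 + Integral(C2*airyai(-2^(1/3)*x/2) + C3*airybi(-2^(1/3)*x/2), x)


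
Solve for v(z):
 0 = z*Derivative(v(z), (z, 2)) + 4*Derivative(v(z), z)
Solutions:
 v(z) = C1 + C2/z^3


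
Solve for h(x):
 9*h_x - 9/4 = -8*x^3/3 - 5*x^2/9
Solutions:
 h(x) = C1 - 2*x^4/27 - 5*x^3/243 + x/4


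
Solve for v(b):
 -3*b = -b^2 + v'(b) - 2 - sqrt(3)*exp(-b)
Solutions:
 v(b) = C1 + b^3/3 - 3*b^2/2 + 2*b - sqrt(3)*exp(-b)


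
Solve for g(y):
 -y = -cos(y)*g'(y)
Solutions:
 g(y) = C1 + Integral(y/cos(y), y)


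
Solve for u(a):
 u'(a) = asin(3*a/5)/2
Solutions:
 u(a) = C1 + a*asin(3*a/5)/2 + sqrt(25 - 9*a^2)/6


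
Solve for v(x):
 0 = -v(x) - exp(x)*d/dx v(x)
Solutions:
 v(x) = C1*exp(exp(-x))


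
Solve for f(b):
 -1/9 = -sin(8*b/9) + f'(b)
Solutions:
 f(b) = C1 - b/9 - 9*cos(8*b/9)/8


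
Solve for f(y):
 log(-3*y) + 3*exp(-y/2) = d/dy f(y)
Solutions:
 f(y) = C1 + y*log(-y) + y*(-1 + log(3)) - 6*exp(-y/2)


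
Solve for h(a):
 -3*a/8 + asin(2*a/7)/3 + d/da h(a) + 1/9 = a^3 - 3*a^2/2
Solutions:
 h(a) = C1 + a^4/4 - a^3/2 + 3*a^2/16 - a*asin(2*a/7)/3 - a/9 - sqrt(49 - 4*a^2)/6


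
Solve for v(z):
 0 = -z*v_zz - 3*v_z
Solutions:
 v(z) = C1 + C2/z^2


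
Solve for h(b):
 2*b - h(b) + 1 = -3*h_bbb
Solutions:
 h(b) = C3*exp(3^(2/3)*b/3) + 2*b + (C1*sin(3^(1/6)*b/2) + C2*cos(3^(1/6)*b/2))*exp(-3^(2/3)*b/6) + 1


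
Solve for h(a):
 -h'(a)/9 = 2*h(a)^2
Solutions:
 h(a) = 1/(C1 + 18*a)


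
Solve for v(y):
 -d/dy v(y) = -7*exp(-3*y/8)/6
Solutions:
 v(y) = C1 - 28*exp(-3*y/8)/9


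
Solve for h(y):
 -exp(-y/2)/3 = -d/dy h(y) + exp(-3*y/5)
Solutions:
 h(y) = C1 - 2*exp(-y/2)/3 - 5*exp(-3*y/5)/3


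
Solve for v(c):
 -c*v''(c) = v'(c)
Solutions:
 v(c) = C1 + C2*log(c)


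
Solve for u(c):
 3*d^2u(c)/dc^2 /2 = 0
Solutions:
 u(c) = C1 + C2*c


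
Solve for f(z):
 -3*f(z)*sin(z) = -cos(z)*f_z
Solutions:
 f(z) = C1/cos(z)^3


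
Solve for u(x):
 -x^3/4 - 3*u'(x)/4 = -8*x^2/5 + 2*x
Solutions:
 u(x) = C1 - x^4/12 + 32*x^3/45 - 4*x^2/3


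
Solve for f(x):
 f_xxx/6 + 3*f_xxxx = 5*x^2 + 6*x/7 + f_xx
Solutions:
 f(x) = C1 + C2*x + C3*exp(x*(-1 + sqrt(433))/36) + C4*exp(-x*(1 + sqrt(433))/36) - 5*x^4/12 - 53*x^3/126 - 3833*x^2/252


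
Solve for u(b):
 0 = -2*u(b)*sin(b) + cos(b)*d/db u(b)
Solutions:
 u(b) = C1/cos(b)^2


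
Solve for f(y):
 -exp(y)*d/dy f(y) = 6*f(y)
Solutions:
 f(y) = C1*exp(6*exp(-y))


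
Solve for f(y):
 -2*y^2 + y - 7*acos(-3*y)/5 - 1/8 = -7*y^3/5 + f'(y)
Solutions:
 f(y) = C1 + 7*y^4/20 - 2*y^3/3 + y^2/2 - 7*y*acos(-3*y)/5 - y/8 - 7*sqrt(1 - 9*y^2)/15


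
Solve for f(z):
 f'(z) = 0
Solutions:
 f(z) = C1


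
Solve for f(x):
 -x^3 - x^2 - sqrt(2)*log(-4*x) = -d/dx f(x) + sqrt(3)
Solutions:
 f(x) = C1 + x^4/4 + x^3/3 + sqrt(2)*x*log(-x) + x*(-sqrt(2) + sqrt(3) + 2*sqrt(2)*log(2))


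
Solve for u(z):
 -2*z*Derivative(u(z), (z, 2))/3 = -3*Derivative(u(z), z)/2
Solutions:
 u(z) = C1 + C2*z^(13/4)


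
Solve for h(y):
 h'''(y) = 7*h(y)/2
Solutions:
 h(y) = C3*exp(2^(2/3)*7^(1/3)*y/2) + (C1*sin(2^(2/3)*sqrt(3)*7^(1/3)*y/4) + C2*cos(2^(2/3)*sqrt(3)*7^(1/3)*y/4))*exp(-2^(2/3)*7^(1/3)*y/4)


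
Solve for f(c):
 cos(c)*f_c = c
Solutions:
 f(c) = C1 + Integral(c/cos(c), c)


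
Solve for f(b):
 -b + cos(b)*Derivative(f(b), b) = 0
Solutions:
 f(b) = C1 + Integral(b/cos(b), b)


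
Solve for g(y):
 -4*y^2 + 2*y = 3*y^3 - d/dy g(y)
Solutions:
 g(y) = C1 + 3*y^4/4 + 4*y^3/3 - y^2


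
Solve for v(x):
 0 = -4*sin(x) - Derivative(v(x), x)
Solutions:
 v(x) = C1 + 4*cos(x)


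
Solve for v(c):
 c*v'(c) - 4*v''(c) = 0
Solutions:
 v(c) = C1 + C2*erfi(sqrt(2)*c/4)


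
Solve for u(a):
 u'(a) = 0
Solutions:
 u(a) = C1


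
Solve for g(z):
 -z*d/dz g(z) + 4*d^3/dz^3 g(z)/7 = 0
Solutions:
 g(z) = C1 + Integral(C2*airyai(14^(1/3)*z/2) + C3*airybi(14^(1/3)*z/2), z)


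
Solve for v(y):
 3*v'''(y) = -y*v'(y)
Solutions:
 v(y) = C1 + Integral(C2*airyai(-3^(2/3)*y/3) + C3*airybi(-3^(2/3)*y/3), y)


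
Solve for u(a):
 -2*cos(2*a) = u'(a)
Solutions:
 u(a) = C1 - sin(2*a)


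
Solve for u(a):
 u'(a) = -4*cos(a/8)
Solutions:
 u(a) = C1 - 32*sin(a/8)


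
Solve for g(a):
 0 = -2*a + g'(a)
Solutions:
 g(a) = C1 + a^2


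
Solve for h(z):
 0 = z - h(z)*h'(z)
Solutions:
 h(z) = -sqrt(C1 + z^2)
 h(z) = sqrt(C1 + z^2)


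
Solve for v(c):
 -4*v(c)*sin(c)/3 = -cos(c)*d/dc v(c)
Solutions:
 v(c) = C1/cos(c)^(4/3)


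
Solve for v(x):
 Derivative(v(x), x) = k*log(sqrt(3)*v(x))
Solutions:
 Integral(1/(2*log(_y) + log(3)), (_y, v(x))) = C1 + k*x/2


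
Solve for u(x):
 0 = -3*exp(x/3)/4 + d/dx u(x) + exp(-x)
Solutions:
 u(x) = C1 + 9*exp(x/3)/4 + exp(-x)


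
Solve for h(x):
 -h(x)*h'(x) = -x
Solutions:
 h(x) = -sqrt(C1 + x^2)
 h(x) = sqrt(C1 + x^2)


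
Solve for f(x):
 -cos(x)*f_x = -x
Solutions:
 f(x) = C1 + Integral(x/cos(x), x)


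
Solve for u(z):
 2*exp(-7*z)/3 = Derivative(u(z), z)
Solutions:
 u(z) = C1 - 2*exp(-7*z)/21


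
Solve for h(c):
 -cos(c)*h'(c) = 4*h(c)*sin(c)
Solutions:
 h(c) = C1*cos(c)^4


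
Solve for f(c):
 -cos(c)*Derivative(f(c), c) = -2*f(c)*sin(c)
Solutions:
 f(c) = C1/cos(c)^2


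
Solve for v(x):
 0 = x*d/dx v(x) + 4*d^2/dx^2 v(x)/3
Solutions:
 v(x) = C1 + C2*erf(sqrt(6)*x/4)


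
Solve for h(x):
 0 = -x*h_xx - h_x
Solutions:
 h(x) = C1 + C2*log(x)


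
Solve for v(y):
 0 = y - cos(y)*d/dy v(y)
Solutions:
 v(y) = C1 + Integral(y/cos(y), y)


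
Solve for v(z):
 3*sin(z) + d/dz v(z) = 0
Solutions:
 v(z) = C1 + 3*cos(z)


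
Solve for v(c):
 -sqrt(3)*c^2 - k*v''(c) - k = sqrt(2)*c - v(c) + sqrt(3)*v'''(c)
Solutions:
 v(c) = C1*exp(c*(-24*2^(1/3)*k^2/((-sqrt(3) + 3*I)*(2*k^3 + sqrt(-4*k^6 + (2*k^3 - 81)^2) - 81)^(1/3)) - 4*sqrt(3)*k + 2^(2/3)*sqrt(3)*(2*k^3 + sqrt(-4*k^6 + (2*k^3 - 81)^2) - 81)^(1/3) - 3*2^(2/3)*I*(2*k^3 + sqrt(-4*k^6 + (2*k^3 - 81)^2) - 81)^(1/3))/36) + C2*exp(c*(24*2^(1/3)*k^2/((sqrt(3) + 3*I)*(2*k^3 + sqrt(-4*k^6 + (2*k^3 - 81)^2) - 81)^(1/3)) - 4*sqrt(3)*k + 2^(2/3)*sqrt(3)*(2*k^3 + sqrt(-4*k^6 + (2*k^3 - 81)^2) - 81)^(1/3) + 3*2^(2/3)*I*(2*k^3 + sqrt(-4*k^6 + (2*k^3 - 81)^2) - 81)^(1/3))/36) + C3*exp(-sqrt(3)*c*(2*2^(1/3)*k^2/(2*k^3 + sqrt(-4*k^6 + (2*k^3 - 81)^2) - 81)^(1/3) + 2*k + 2^(2/3)*(2*k^3 + sqrt(-4*k^6 + (2*k^3 - 81)^2) - 81)^(1/3))/18) + sqrt(3)*c^2 + sqrt(2)*c + k + 2*sqrt(3)*k


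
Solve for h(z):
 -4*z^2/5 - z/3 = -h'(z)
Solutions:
 h(z) = C1 + 4*z^3/15 + z^2/6


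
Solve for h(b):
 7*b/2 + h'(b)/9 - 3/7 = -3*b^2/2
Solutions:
 h(b) = C1 - 9*b^3/2 - 63*b^2/4 + 27*b/7


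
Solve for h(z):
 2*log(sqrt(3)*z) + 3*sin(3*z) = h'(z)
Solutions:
 h(z) = C1 + 2*z*log(z) - 2*z + z*log(3) - cos(3*z)


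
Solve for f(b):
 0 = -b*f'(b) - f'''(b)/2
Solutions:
 f(b) = C1 + Integral(C2*airyai(-2^(1/3)*b) + C3*airybi(-2^(1/3)*b), b)


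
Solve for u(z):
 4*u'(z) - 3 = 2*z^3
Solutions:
 u(z) = C1 + z^4/8 + 3*z/4


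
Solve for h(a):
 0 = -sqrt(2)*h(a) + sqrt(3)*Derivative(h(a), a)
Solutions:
 h(a) = C1*exp(sqrt(6)*a/3)


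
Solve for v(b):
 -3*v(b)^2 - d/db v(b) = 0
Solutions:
 v(b) = 1/(C1 + 3*b)


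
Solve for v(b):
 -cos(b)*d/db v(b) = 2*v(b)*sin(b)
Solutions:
 v(b) = C1*cos(b)^2


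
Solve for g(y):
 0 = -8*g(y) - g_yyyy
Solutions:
 g(y) = (C1*sin(2^(1/4)*y) + C2*cos(2^(1/4)*y))*exp(-2^(1/4)*y) + (C3*sin(2^(1/4)*y) + C4*cos(2^(1/4)*y))*exp(2^(1/4)*y)


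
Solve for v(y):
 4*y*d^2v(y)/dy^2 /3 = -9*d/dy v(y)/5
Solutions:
 v(y) = C1 + C2/y^(7/20)


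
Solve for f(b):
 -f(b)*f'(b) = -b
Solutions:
 f(b) = -sqrt(C1 + b^2)
 f(b) = sqrt(C1 + b^2)


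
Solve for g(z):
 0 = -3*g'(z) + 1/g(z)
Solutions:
 g(z) = -sqrt(C1 + 6*z)/3
 g(z) = sqrt(C1 + 6*z)/3


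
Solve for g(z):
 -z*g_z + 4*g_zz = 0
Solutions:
 g(z) = C1 + C2*erfi(sqrt(2)*z/4)


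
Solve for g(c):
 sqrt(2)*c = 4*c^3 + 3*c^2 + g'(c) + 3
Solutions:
 g(c) = C1 - c^4 - c^3 + sqrt(2)*c^2/2 - 3*c


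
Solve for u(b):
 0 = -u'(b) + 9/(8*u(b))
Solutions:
 u(b) = -sqrt(C1 + 9*b)/2
 u(b) = sqrt(C1 + 9*b)/2


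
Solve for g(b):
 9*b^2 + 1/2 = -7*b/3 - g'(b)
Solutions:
 g(b) = C1 - 3*b^3 - 7*b^2/6 - b/2


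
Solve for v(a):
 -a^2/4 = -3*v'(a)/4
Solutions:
 v(a) = C1 + a^3/9


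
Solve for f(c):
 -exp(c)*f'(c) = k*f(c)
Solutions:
 f(c) = C1*exp(k*exp(-c))


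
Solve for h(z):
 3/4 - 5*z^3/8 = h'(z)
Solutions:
 h(z) = C1 - 5*z^4/32 + 3*z/4


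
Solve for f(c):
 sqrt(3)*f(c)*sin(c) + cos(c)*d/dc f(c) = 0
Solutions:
 f(c) = C1*cos(c)^(sqrt(3))


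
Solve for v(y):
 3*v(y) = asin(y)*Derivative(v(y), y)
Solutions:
 v(y) = C1*exp(3*Integral(1/asin(y), y))


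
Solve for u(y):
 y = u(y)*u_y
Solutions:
 u(y) = -sqrt(C1 + y^2)
 u(y) = sqrt(C1 + y^2)


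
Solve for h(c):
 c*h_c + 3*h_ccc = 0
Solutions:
 h(c) = C1 + Integral(C2*airyai(-3^(2/3)*c/3) + C3*airybi(-3^(2/3)*c/3), c)


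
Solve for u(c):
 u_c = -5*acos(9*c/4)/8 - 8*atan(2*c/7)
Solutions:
 u(c) = C1 - 5*c*acos(9*c/4)/8 - 8*c*atan(2*c/7) + 5*sqrt(16 - 81*c^2)/72 + 14*log(4*c^2 + 49)


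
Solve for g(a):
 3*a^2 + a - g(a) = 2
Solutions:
 g(a) = 3*a^2 + a - 2


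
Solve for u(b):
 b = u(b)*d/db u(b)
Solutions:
 u(b) = -sqrt(C1 + b^2)
 u(b) = sqrt(C1 + b^2)


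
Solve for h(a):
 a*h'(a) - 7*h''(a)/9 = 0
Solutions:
 h(a) = C1 + C2*erfi(3*sqrt(14)*a/14)


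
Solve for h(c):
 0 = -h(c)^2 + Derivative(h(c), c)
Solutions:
 h(c) = -1/(C1 + c)


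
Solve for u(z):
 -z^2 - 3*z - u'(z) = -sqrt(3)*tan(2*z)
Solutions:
 u(z) = C1 - z^3/3 - 3*z^2/2 - sqrt(3)*log(cos(2*z))/2


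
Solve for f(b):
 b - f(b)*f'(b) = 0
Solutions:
 f(b) = -sqrt(C1 + b^2)
 f(b) = sqrt(C1 + b^2)


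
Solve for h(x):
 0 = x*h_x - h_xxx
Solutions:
 h(x) = C1 + Integral(C2*airyai(x) + C3*airybi(x), x)


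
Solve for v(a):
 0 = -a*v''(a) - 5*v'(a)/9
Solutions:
 v(a) = C1 + C2*a^(4/9)


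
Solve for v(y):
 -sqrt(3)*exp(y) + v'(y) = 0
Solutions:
 v(y) = C1 + sqrt(3)*exp(y)


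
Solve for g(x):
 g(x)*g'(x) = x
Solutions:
 g(x) = -sqrt(C1 + x^2)
 g(x) = sqrt(C1 + x^2)


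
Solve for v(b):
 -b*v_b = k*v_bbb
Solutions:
 v(b) = C1 + Integral(C2*airyai(b*(-1/k)^(1/3)) + C3*airybi(b*(-1/k)^(1/3)), b)


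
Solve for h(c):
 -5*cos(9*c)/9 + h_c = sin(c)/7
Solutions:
 h(c) = C1 + 5*sin(9*c)/81 - cos(c)/7


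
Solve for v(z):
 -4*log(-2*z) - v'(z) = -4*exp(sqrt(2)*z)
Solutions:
 v(z) = C1 - 4*z*log(-z) + 4*z*(1 - log(2)) + 2*sqrt(2)*exp(sqrt(2)*z)


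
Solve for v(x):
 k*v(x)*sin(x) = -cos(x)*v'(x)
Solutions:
 v(x) = C1*exp(k*log(cos(x)))


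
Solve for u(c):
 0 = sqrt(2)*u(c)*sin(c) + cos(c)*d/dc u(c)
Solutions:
 u(c) = C1*cos(c)^(sqrt(2))


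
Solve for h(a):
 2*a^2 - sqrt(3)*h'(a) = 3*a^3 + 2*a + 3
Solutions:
 h(a) = C1 - sqrt(3)*a^4/4 + 2*sqrt(3)*a^3/9 - sqrt(3)*a^2/3 - sqrt(3)*a


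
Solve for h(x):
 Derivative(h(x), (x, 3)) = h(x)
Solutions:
 h(x) = C3*exp(x) + (C1*sin(sqrt(3)*x/2) + C2*cos(sqrt(3)*x/2))*exp(-x/2)


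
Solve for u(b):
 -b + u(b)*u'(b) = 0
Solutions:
 u(b) = -sqrt(C1 + b^2)
 u(b) = sqrt(C1 + b^2)


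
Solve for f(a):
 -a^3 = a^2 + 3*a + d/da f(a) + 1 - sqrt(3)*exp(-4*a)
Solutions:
 f(a) = C1 - a^4/4 - a^3/3 - 3*a^2/2 - a - sqrt(3)*exp(-4*a)/4


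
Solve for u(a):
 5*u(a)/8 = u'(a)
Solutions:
 u(a) = C1*exp(5*a/8)


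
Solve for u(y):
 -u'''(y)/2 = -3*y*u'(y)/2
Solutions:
 u(y) = C1 + Integral(C2*airyai(3^(1/3)*y) + C3*airybi(3^(1/3)*y), y)


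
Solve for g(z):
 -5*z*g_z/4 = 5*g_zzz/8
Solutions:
 g(z) = C1 + Integral(C2*airyai(-2^(1/3)*z) + C3*airybi(-2^(1/3)*z), z)


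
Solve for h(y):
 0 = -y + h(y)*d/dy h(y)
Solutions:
 h(y) = -sqrt(C1 + y^2)
 h(y) = sqrt(C1 + y^2)


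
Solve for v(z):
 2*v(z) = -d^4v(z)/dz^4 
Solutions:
 v(z) = (C1*sin(2^(3/4)*z/2) + C2*cos(2^(3/4)*z/2))*exp(-2^(3/4)*z/2) + (C3*sin(2^(3/4)*z/2) + C4*cos(2^(3/4)*z/2))*exp(2^(3/4)*z/2)


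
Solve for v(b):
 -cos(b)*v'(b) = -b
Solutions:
 v(b) = C1 + Integral(b/cos(b), b)


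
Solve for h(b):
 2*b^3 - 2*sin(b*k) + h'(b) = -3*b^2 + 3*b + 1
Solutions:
 h(b) = C1 - b^4/2 - b^3 + 3*b^2/2 + b - 2*cos(b*k)/k


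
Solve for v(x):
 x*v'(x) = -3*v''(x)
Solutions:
 v(x) = C1 + C2*erf(sqrt(6)*x/6)


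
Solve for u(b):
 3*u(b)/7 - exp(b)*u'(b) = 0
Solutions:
 u(b) = C1*exp(-3*exp(-b)/7)


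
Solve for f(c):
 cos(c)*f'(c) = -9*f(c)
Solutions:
 f(c) = C1*sqrt(sin(c) - 1)*(sin(c)^4 - 4*sin(c)^3 + 6*sin(c)^2 - 4*sin(c) + 1)/(sqrt(sin(c) + 1)*(sin(c)^4 + 4*sin(c)^3 + 6*sin(c)^2 + 4*sin(c) + 1))


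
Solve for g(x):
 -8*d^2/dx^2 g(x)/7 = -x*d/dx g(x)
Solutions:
 g(x) = C1 + C2*erfi(sqrt(7)*x/4)


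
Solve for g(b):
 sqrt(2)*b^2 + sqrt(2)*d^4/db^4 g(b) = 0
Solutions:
 g(b) = C1 + C2*b + C3*b^2 + C4*b^3 - b^6/360


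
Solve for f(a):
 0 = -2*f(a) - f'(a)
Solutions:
 f(a) = C1*exp(-2*a)


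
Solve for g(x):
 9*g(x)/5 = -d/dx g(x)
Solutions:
 g(x) = C1*exp(-9*x/5)


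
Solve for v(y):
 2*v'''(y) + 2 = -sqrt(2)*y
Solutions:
 v(y) = C1 + C2*y + C3*y^2 - sqrt(2)*y^4/48 - y^3/6


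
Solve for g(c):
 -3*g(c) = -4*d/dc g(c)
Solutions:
 g(c) = C1*exp(3*c/4)


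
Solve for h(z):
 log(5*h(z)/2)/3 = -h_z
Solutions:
 -3*Integral(1/(-log(_y) - log(5) + log(2)), (_y, h(z))) = C1 - z


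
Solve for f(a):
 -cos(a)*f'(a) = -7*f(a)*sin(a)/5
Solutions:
 f(a) = C1/cos(a)^(7/5)


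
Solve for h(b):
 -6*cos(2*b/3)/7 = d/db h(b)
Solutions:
 h(b) = C1 - 9*sin(2*b/3)/7


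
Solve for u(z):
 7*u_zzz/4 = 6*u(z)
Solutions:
 u(z) = C3*exp(2*3^(1/3)*7^(2/3)*z/7) + (C1*sin(3^(5/6)*7^(2/3)*z/7) + C2*cos(3^(5/6)*7^(2/3)*z/7))*exp(-3^(1/3)*7^(2/3)*z/7)


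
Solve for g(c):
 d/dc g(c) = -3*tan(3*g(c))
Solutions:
 g(c) = -asin(C1*exp(-9*c))/3 + pi/3
 g(c) = asin(C1*exp(-9*c))/3


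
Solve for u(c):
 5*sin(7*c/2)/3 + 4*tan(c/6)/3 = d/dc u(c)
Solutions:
 u(c) = C1 - 8*log(cos(c/6)) - 10*cos(7*c/2)/21


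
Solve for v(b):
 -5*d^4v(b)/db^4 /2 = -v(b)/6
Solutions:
 v(b) = C1*exp(-15^(3/4)*b/15) + C2*exp(15^(3/4)*b/15) + C3*sin(15^(3/4)*b/15) + C4*cos(15^(3/4)*b/15)


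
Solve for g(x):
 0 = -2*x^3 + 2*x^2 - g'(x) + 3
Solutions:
 g(x) = C1 - x^4/2 + 2*x^3/3 + 3*x


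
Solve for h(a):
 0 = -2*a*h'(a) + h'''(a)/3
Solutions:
 h(a) = C1 + Integral(C2*airyai(6^(1/3)*a) + C3*airybi(6^(1/3)*a), a)


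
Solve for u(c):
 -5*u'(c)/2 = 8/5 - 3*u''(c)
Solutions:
 u(c) = C1 + C2*exp(5*c/6) - 16*c/25


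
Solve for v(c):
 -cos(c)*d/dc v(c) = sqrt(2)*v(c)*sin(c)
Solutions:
 v(c) = C1*cos(c)^(sqrt(2))


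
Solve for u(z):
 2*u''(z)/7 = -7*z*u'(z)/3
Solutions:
 u(z) = C1 + C2*erf(7*sqrt(3)*z/6)


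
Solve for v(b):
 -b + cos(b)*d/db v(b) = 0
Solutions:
 v(b) = C1 + Integral(b/cos(b), b)


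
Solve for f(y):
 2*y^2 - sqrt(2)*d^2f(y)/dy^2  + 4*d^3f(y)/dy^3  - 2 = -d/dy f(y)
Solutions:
 f(y) = C1 - 2*y^3/3 - 2*sqrt(2)*y^2 + 10*y + (C2*sin(sqrt(14)*y/8) + C3*cos(sqrt(14)*y/8))*exp(sqrt(2)*y/8)


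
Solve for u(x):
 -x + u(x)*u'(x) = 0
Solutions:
 u(x) = -sqrt(C1 + x^2)
 u(x) = sqrt(C1 + x^2)


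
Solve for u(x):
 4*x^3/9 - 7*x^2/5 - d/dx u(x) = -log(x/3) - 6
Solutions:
 u(x) = C1 + x^4/9 - 7*x^3/15 + x*log(x) - x*log(3) + 5*x


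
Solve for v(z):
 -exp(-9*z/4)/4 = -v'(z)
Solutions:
 v(z) = C1 - exp(-9*z/4)/9


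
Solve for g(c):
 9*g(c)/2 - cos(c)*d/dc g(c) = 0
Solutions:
 g(c) = C1*(sin(c) + 1)^(1/4)*(sin(c)^2 + 2*sin(c) + 1)/((sin(c) - 1)^(1/4)*(sin(c)^2 - 2*sin(c) + 1))


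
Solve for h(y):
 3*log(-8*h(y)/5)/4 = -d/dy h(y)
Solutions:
 4*Integral(1/(log(-_y) - log(10) + 4*log(2)), (_y, h(y)))/3 = C1 - y


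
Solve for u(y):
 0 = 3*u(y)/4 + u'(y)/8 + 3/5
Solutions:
 u(y) = C1*exp(-6*y) - 4/5


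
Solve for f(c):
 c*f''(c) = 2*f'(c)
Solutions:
 f(c) = C1 + C2*c^3


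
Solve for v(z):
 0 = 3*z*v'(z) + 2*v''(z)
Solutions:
 v(z) = C1 + C2*erf(sqrt(3)*z/2)


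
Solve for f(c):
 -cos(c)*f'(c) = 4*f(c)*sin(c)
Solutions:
 f(c) = C1*cos(c)^4


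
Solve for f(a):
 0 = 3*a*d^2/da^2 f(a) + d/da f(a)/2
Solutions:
 f(a) = C1 + C2*a^(5/6)


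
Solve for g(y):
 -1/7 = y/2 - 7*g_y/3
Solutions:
 g(y) = C1 + 3*y^2/28 + 3*y/49


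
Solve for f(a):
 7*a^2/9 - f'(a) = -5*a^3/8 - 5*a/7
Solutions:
 f(a) = C1 + 5*a^4/32 + 7*a^3/27 + 5*a^2/14


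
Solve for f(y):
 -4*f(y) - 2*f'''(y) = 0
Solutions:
 f(y) = C3*exp(-2^(1/3)*y) + (C1*sin(2^(1/3)*sqrt(3)*y/2) + C2*cos(2^(1/3)*sqrt(3)*y/2))*exp(2^(1/3)*y/2)


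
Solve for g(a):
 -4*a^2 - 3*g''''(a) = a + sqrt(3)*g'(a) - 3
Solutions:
 g(a) = C1 + C4*exp(-3^(5/6)*a/3) - 4*sqrt(3)*a^3/9 - sqrt(3)*a^2/6 + sqrt(3)*a + (C2*sin(3^(1/3)*a/2) + C3*cos(3^(1/3)*a/2))*exp(3^(5/6)*a/6)


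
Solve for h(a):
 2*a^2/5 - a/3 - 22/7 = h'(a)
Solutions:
 h(a) = C1 + 2*a^3/15 - a^2/6 - 22*a/7


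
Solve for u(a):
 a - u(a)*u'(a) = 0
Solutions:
 u(a) = -sqrt(C1 + a^2)
 u(a) = sqrt(C1 + a^2)


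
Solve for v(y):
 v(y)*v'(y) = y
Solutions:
 v(y) = -sqrt(C1 + y^2)
 v(y) = sqrt(C1 + y^2)


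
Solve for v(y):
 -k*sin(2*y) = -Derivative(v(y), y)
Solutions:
 v(y) = C1 - k*cos(2*y)/2


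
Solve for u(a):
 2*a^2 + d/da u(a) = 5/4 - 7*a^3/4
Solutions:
 u(a) = C1 - 7*a^4/16 - 2*a^3/3 + 5*a/4


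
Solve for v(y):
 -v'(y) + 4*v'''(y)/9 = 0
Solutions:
 v(y) = C1 + C2*exp(-3*y/2) + C3*exp(3*y/2)


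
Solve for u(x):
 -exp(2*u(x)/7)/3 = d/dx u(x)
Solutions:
 u(x) = 7*log(-sqrt(-1/(C1 - x))) - 7*log(2) + 7*log(42)/2
 u(x) = 7*log(-1/(C1 - x))/2 - 7*log(2) + 7*log(42)/2


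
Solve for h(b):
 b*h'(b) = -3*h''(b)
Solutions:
 h(b) = C1 + C2*erf(sqrt(6)*b/6)


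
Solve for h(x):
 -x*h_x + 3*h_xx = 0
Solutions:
 h(x) = C1 + C2*erfi(sqrt(6)*x/6)


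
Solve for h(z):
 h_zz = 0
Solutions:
 h(z) = C1 + C2*z


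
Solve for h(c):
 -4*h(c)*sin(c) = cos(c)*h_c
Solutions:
 h(c) = C1*cos(c)^4


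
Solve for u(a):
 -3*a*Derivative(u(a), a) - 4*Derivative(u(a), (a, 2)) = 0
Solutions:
 u(a) = C1 + C2*erf(sqrt(6)*a/4)


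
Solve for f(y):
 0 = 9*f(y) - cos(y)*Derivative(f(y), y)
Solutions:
 f(y) = C1*sqrt(sin(y) + 1)*(sin(y)^4 + 4*sin(y)^3 + 6*sin(y)^2 + 4*sin(y) + 1)/(sqrt(sin(y) - 1)*(sin(y)^4 - 4*sin(y)^3 + 6*sin(y)^2 - 4*sin(y) + 1))


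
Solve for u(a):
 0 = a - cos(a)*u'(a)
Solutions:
 u(a) = C1 + Integral(a/cos(a), a)


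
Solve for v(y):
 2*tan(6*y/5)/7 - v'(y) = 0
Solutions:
 v(y) = C1 - 5*log(cos(6*y/5))/21


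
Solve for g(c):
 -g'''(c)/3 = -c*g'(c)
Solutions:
 g(c) = C1 + Integral(C2*airyai(3^(1/3)*c) + C3*airybi(3^(1/3)*c), c)


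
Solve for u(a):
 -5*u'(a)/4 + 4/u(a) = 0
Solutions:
 u(a) = -sqrt(C1 + 160*a)/5
 u(a) = sqrt(C1 + 160*a)/5


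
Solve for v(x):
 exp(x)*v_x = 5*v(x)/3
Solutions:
 v(x) = C1*exp(-5*exp(-x)/3)


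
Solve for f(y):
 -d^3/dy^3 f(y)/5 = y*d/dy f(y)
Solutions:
 f(y) = C1 + Integral(C2*airyai(-5^(1/3)*y) + C3*airybi(-5^(1/3)*y), y)


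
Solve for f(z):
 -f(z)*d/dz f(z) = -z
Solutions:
 f(z) = -sqrt(C1 + z^2)
 f(z) = sqrt(C1 + z^2)


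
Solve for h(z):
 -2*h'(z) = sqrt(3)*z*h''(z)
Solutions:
 h(z) = C1 + C2*z^(1 - 2*sqrt(3)/3)


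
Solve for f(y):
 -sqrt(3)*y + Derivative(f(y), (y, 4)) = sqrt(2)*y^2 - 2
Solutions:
 f(y) = C1 + C2*y + C3*y^2 + C4*y^3 + sqrt(2)*y^6/360 + sqrt(3)*y^5/120 - y^4/12


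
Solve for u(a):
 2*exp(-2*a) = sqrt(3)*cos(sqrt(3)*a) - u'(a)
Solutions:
 u(a) = C1 + sin(sqrt(3)*a) + exp(-2*a)


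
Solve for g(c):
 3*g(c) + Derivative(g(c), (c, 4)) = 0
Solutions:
 g(c) = (C1*sin(sqrt(2)*3^(1/4)*c/2) + C2*cos(sqrt(2)*3^(1/4)*c/2))*exp(-sqrt(2)*3^(1/4)*c/2) + (C3*sin(sqrt(2)*3^(1/4)*c/2) + C4*cos(sqrt(2)*3^(1/4)*c/2))*exp(sqrt(2)*3^(1/4)*c/2)


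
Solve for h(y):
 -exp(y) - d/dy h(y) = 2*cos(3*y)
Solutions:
 h(y) = C1 - exp(y) - 2*sin(3*y)/3


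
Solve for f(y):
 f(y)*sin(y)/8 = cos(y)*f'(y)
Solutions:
 f(y) = C1/cos(y)^(1/8)


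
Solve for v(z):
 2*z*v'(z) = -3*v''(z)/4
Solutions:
 v(z) = C1 + C2*erf(2*sqrt(3)*z/3)


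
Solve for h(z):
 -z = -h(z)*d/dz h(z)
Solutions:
 h(z) = -sqrt(C1 + z^2)
 h(z) = sqrt(C1 + z^2)


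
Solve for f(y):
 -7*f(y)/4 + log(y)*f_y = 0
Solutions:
 f(y) = C1*exp(7*li(y)/4)


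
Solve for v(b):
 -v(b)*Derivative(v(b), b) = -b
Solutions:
 v(b) = -sqrt(C1 + b^2)
 v(b) = sqrt(C1 + b^2)


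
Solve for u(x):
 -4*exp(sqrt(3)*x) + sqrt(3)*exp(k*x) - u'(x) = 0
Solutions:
 u(x) = C1 - 4*sqrt(3)*exp(sqrt(3)*x)/3 + sqrt(3)*exp(k*x)/k


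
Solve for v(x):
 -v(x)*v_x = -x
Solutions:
 v(x) = -sqrt(C1 + x^2)
 v(x) = sqrt(C1 + x^2)


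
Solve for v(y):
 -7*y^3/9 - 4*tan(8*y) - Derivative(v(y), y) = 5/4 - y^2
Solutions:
 v(y) = C1 - 7*y^4/36 + y^3/3 - 5*y/4 + log(cos(8*y))/2


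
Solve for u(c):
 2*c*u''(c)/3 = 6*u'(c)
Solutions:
 u(c) = C1 + C2*c^10


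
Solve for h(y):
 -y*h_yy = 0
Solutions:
 h(y) = C1 + C2*y


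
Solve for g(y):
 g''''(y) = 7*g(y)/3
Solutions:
 g(y) = C1*exp(-3^(3/4)*7^(1/4)*y/3) + C2*exp(3^(3/4)*7^(1/4)*y/3) + C3*sin(3^(3/4)*7^(1/4)*y/3) + C4*cos(3^(3/4)*7^(1/4)*y/3)


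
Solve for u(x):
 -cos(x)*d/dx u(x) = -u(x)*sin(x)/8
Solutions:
 u(x) = C1/cos(x)^(1/8)


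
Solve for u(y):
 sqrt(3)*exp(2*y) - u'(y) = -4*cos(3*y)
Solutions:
 u(y) = C1 + sqrt(3)*exp(2*y)/2 + 4*sin(3*y)/3


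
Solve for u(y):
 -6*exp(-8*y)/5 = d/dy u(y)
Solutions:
 u(y) = C1 + 3*exp(-8*y)/20


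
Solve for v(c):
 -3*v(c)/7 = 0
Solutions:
 v(c) = 0


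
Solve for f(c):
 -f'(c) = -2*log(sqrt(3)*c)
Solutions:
 f(c) = C1 + 2*c*log(c) - 2*c + c*log(3)


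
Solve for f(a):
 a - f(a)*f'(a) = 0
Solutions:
 f(a) = -sqrt(C1 + a^2)
 f(a) = sqrt(C1 + a^2)


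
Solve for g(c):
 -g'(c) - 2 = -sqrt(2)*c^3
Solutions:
 g(c) = C1 + sqrt(2)*c^4/4 - 2*c


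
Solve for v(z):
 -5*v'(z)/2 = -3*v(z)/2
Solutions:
 v(z) = C1*exp(3*z/5)


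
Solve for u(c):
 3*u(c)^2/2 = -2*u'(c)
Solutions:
 u(c) = 4/(C1 + 3*c)


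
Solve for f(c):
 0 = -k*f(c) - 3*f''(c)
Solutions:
 f(c) = C1*exp(-sqrt(3)*c*sqrt(-k)/3) + C2*exp(sqrt(3)*c*sqrt(-k)/3)


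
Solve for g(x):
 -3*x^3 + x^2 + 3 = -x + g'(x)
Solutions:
 g(x) = C1 - 3*x^4/4 + x^3/3 + x^2/2 + 3*x


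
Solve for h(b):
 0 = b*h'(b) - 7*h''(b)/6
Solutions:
 h(b) = C1 + C2*erfi(sqrt(21)*b/7)


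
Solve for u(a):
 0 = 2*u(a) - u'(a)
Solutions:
 u(a) = C1*exp(2*a)


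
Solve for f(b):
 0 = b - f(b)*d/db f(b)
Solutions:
 f(b) = -sqrt(C1 + b^2)
 f(b) = sqrt(C1 + b^2)


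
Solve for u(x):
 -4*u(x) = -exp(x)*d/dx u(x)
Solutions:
 u(x) = C1*exp(-4*exp(-x))


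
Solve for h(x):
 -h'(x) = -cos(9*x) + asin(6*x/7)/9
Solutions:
 h(x) = C1 - x*asin(6*x/7)/9 - sqrt(49 - 36*x^2)/54 + sin(9*x)/9


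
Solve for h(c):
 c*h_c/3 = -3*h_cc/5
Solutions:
 h(c) = C1 + C2*erf(sqrt(10)*c/6)


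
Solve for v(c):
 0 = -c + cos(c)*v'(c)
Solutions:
 v(c) = C1 + Integral(c/cos(c), c)


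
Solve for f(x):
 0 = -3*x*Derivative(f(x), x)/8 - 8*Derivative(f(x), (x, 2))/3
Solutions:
 f(x) = C1 + C2*erf(3*sqrt(2)*x/16)


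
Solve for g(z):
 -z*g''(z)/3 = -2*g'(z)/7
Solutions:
 g(z) = C1 + C2*z^(13/7)


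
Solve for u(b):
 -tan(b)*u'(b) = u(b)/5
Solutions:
 u(b) = C1/sin(b)^(1/5)


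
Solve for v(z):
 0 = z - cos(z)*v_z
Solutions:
 v(z) = C1 + Integral(z/cos(z), z)


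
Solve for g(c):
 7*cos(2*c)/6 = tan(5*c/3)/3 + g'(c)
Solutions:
 g(c) = C1 + log(cos(5*c/3))/5 + 7*sin(2*c)/12


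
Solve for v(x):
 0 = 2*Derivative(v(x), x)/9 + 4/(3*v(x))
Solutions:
 v(x) = -sqrt(C1 - 12*x)
 v(x) = sqrt(C1 - 12*x)


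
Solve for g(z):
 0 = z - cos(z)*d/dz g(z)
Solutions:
 g(z) = C1 + Integral(z/cos(z), z)


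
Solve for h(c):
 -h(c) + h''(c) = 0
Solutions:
 h(c) = C1*exp(-c) + C2*exp(c)


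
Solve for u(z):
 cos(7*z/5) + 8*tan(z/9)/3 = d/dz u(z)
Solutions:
 u(z) = C1 - 24*log(cos(z/9)) + 5*sin(7*z/5)/7


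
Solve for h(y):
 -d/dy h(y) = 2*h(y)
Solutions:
 h(y) = C1*exp(-2*y)


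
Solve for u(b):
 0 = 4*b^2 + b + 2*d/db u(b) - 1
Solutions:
 u(b) = C1 - 2*b^3/3 - b^2/4 + b/2


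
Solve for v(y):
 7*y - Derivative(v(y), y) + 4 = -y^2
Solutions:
 v(y) = C1 + y^3/3 + 7*y^2/2 + 4*y


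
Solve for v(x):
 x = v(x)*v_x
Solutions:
 v(x) = -sqrt(C1 + x^2)
 v(x) = sqrt(C1 + x^2)


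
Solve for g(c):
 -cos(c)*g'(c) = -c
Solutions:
 g(c) = C1 + Integral(c/cos(c), c)


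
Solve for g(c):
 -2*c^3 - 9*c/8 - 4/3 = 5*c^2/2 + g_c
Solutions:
 g(c) = C1 - c^4/2 - 5*c^3/6 - 9*c^2/16 - 4*c/3


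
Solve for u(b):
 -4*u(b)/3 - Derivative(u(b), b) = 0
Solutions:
 u(b) = C1*exp(-4*b/3)


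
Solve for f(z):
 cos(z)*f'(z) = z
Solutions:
 f(z) = C1 + Integral(z/cos(z), z)


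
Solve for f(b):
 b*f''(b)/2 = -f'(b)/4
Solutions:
 f(b) = C1 + C2*sqrt(b)


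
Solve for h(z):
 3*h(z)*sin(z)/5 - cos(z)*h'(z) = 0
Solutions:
 h(z) = C1/cos(z)^(3/5)


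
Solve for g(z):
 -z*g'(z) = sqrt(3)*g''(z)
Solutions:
 g(z) = C1 + C2*erf(sqrt(2)*3^(3/4)*z/6)


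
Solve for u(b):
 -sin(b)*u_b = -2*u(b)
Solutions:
 u(b) = C1*(cos(b) - 1)/(cos(b) + 1)


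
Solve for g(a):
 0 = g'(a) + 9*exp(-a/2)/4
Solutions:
 g(a) = C1 + 9*exp(-a/2)/2


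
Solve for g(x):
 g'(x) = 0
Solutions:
 g(x) = C1


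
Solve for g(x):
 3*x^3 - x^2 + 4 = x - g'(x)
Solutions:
 g(x) = C1 - 3*x^4/4 + x^3/3 + x^2/2 - 4*x


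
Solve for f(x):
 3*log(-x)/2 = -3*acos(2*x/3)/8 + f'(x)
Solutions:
 f(x) = C1 + 3*x*log(-x)/2 + 3*x*acos(2*x/3)/8 - 3*x/2 - 3*sqrt(9 - 4*x^2)/16


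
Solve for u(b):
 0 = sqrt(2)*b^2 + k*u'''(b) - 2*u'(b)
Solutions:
 u(b) = C1 + C2*exp(-sqrt(2)*b*sqrt(1/k)) + C3*exp(sqrt(2)*b*sqrt(1/k)) + sqrt(2)*b^3/6 + sqrt(2)*b*k/2


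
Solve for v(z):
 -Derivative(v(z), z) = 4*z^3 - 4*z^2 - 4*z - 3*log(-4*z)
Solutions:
 v(z) = C1 - z^4 + 4*z^3/3 + 2*z^2 + 3*z*log(-z) + 3*z*(-1 + 2*log(2))


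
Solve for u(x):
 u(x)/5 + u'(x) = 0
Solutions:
 u(x) = C1*exp(-x/5)


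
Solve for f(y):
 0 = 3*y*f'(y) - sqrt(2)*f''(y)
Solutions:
 f(y) = C1 + C2*erfi(2^(1/4)*sqrt(3)*y/2)


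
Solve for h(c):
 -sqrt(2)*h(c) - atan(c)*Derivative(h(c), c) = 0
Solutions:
 h(c) = C1*exp(-sqrt(2)*Integral(1/atan(c), c))


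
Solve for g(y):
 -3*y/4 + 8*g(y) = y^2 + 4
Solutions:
 g(y) = y^2/8 + 3*y/32 + 1/2


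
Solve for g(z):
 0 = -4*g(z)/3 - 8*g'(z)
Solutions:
 g(z) = C1*exp(-z/6)


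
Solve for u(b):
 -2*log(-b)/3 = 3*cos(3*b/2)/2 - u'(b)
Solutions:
 u(b) = C1 + 2*b*log(-b)/3 - 2*b/3 + sin(3*b/2)


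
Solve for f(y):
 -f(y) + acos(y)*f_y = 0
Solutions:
 f(y) = C1*exp(Integral(1/acos(y), y))


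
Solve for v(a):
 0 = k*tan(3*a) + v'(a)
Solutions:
 v(a) = C1 + k*log(cos(3*a))/3


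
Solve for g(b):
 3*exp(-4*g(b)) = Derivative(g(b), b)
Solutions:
 g(b) = log(-I*(C1 + 12*b)^(1/4))
 g(b) = log(I*(C1 + 12*b)^(1/4))
 g(b) = log(-(C1 + 12*b)^(1/4))
 g(b) = log(C1 + 12*b)/4


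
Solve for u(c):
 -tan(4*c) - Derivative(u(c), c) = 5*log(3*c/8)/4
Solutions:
 u(c) = C1 - 5*c*log(c)/4 - 2*c*log(3) + 5*c/4 + 3*c*log(6)/4 + 3*c*log(2) + log(cos(4*c))/4


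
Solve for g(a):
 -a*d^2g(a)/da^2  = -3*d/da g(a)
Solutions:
 g(a) = C1 + C2*a^4


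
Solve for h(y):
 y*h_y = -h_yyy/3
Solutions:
 h(y) = C1 + Integral(C2*airyai(-3^(1/3)*y) + C3*airybi(-3^(1/3)*y), y)


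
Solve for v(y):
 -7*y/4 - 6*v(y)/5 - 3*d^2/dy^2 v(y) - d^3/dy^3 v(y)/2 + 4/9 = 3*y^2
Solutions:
 v(y) = C1*exp(y*(-2 + 2^(2/3)*5^(1/3)/(sqrt(129) + 23)^(1/3) + 2^(1/3)*5^(2/3)*(sqrt(129) + 23)^(1/3)/10))*sin(10^(1/3)*sqrt(3)*y*(-5^(1/3)*(sqrt(129) + 23)^(1/3)/10 + 2^(1/3)/(sqrt(129) + 23)^(1/3))) + C2*exp(y*(-2 + 2^(2/3)*5^(1/3)/(sqrt(129) + 23)^(1/3) + 2^(1/3)*5^(2/3)*(sqrt(129) + 23)^(1/3)/10))*cos(10^(1/3)*sqrt(3)*y*(-5^(1/3)*(sqrt(129) + 23)^(1/3)/10 + 2^(1/3)/(sqrt(129) + 23)^(1/3))) + C3*exp(-y*(2*2^(2/3)*5^(1/3)/(sqrt(129) + 23)^(1/3) + 2 + 2^(1/3)*5^(2/3)*(sqrt(129) + 23)^(1/3)/5)) - 5*y^2/2 - 35*y/24 + 695/54


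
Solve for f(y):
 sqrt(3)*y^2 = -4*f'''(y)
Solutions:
 f(y) = C1 + C2*y + C3*y^2 - sqrt(3)*y^5/240


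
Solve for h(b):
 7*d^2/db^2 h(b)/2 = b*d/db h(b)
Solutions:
 h(b) = C1 + C2*erfi(sqrt(7)*b/7)


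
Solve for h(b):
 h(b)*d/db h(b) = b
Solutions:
 h(b) = -sqrt(C1 + b^2)
 h(b) = sqrt(C1 + b^2)


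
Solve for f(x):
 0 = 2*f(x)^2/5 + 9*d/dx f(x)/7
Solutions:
 f(x) = 45/(C1 + 14*x)


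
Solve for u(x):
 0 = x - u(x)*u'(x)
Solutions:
 u(x) = -sqrt(C1 + x^2)
 u(x) = sqrt(C1 + x^2)


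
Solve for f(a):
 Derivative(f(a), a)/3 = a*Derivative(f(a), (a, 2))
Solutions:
 f(a) = C1 + C2*a^(4/3)


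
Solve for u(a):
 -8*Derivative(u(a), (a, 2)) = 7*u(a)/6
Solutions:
 u(a) = C1*sin(sqrt(21)*a/12) + C2*cos(sqrt(21)*a/12)


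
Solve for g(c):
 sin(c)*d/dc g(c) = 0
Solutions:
 g(c) = C1


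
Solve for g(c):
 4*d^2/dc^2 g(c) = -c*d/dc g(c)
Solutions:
 g(c) = C1 + C2*erf(sqrt(2)*c/4)


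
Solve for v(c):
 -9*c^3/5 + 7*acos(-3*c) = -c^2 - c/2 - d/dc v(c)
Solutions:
 v(c) = C1 + 9*c^4/20 - c^3/3 - c^2/4 - 7*c*acos(-3*c) - 7*sqrt(1 - 9*c^2)/3


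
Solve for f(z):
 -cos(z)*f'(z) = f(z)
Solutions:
 f(z) = C1*sqrt(sin(z) - 1)/sqrt(sin(z) + 1)


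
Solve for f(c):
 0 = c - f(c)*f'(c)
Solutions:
 f(c) = -sqrt(C1 + c^2)
 f(c) = sqrt(C1 + c^2)


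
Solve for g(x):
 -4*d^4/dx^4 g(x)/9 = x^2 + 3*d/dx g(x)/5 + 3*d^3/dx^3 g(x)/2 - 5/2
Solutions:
 g(x) = C1 + C2*exp(3*x*(-30 + 45*5^(1/3)/(8*sqrt(334) + 199)^(1/3) + 5^(2/3)*(8*sqrt(334) + 199)^(1/3))/80)*sin(3*sqrt(3)*5^(1/3)*x*(-5^(1/3)*(8*sqrt(334) + 199)^(1/3) + 45/(8*sqrt(334) + 199)^(1/3))/80) + C3*exp(3*x*(-30 + 45*5^(1/3)/(8*sqrt(334) + 199)^(1/3) + 5^(2/3)*(8*sqrt(334) + 199)^(1/3))/80)*cos(3*sqrt(3)*5^(1/3)*x*(-5^(1/3)*(8*sqrt(334) + 199)^(1/3) + 45/(8*sqrt(334) + 199)^(1/3))/80) + C4*exp(-3*x*(45*5^(1/3)/(8*sqrt(334) + 199)^(1/3) + 15 + 5^(2/3)*(8*sqrt(334) + 199)^(1/3))/40) - 5*x^3/9 + 25*x/2


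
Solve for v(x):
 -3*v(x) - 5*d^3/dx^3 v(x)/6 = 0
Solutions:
 v(x) = C3*exp(x*(-18^(1/3)*5^(2/3) + 3*15^(2/3)*2^(1/3))/20)*sin(3*2^(1/3)*3^(1/6)*5^(2/3)*x/10) + C4*exp(x*(-18^(1/3)*5^(2/3) + 3*15^(2/3)*2^(1/3))/20)*cos(3*2^(1/3)*3^(1/6)*5^(2/3)*x/10) + C5*exp(-x*(18^(1/3)*5^(2/3) + 3*15^(2/3)*2^(1/3))/20) + (C1*sin(3*2^(1/3)*3^(1/6)*5^(2/3)*x/10) + C2*cos(3*2^(1/3)*3^(1/6)*5^(2/3)*x/10))*exp(18^(1/3)*5^(2/3)*x/10)


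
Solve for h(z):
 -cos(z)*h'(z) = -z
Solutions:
 h(z) = C1 + Integral(z/cos(z), z)


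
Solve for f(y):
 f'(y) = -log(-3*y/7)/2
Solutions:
 f(y) = C1 - y*log(-y)/2 + y*(-log(3) + 1 + log(7))/2


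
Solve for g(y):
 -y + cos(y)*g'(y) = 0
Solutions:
 g(y) = C1 + Integral(y/cos(y), y)


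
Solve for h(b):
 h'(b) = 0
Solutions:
 h(b) = C1


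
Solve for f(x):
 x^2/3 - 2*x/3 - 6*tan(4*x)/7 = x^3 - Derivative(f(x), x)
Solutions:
 f(x) = C1 + x^4/4 - x^3/9 + x^2/3 - 3*log(cos(4*x))/14


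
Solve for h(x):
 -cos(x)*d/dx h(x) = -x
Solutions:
 h(x) = C1 + Integral(x/cos(x), x)


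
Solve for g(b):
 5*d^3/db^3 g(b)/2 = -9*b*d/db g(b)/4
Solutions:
 g(b) = C1 + Integral(C2*airyai(-30^(2/3)*b/10) + C3*airybi(-30^(2/3)*b/10), b)


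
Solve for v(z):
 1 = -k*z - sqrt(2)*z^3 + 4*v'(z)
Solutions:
 v(z) = C1 + k*z^2/8 + sqrt(2)*z^4/16 + z/4


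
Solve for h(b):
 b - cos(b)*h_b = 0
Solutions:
 h(b) = C1 + Integral(b/cos(b), b)


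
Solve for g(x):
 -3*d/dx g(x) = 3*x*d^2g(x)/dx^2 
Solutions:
 g(x) = C1 + C2*log(x)


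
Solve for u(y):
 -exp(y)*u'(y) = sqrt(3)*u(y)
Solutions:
 u(y) = C1*exp(sqrt(3)*exp(-y))


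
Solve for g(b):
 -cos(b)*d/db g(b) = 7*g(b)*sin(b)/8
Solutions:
 g(b) = C1*cos(b)^(7/8)


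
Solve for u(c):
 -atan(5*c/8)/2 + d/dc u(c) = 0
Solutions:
 u(c) = C1 + c*atan(5*c/8)/2 - 2*log(25*c^2 + 64)/5


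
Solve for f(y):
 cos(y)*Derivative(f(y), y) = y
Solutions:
 f(y) = C1 + Integral(y/cos(y), y)


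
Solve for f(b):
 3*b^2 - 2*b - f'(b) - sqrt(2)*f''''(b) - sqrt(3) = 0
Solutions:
 f(b) = C1 + C4*exp(-2^(5/6)*b/2) + b^3 - b^2 - sqrt(3)*b + (C2*sin(2^(5/6)*sqrt(3)*b/4) + C3*cos(2^(5/6)*sqrt(3)*b/4))*exp(2^(5/6)*b/4)


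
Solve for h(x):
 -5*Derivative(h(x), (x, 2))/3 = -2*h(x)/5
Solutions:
 h(x) = C1*exp(-sqrt(6)*x/5) + C2*exp(sqrt(6)*x/5)


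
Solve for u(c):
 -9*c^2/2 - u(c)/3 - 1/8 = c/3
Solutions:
 u(c) = -27*c^2/2 - c - 3/8


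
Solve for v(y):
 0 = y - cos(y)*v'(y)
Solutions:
 v(y) = C1 + Integral(y/cos(y), y)


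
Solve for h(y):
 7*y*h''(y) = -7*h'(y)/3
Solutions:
 h(y) = C1 + C2*y^(2/3)


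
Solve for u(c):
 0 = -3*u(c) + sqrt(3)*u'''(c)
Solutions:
 u(c) = C3*exp(3^(1/6)*c) + (C1*sin(3^(2/3)*c/2) + C2*cos(3^(2/3)*c/2))*exp(-3^(1/6)*c/2)


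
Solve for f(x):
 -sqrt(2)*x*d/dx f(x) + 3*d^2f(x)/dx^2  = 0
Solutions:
 f(x) = C1 + C2*erfi(2^(3/4)*sqrt(3)*x/6)


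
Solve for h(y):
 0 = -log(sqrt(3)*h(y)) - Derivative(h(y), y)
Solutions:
 2*Integral(1/(2*log(_y) + log(3)), (_y, h(y))) = C1 - y


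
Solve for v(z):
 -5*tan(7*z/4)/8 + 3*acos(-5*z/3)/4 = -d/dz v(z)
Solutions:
 v(z) = C1 - 3*z*acos(-5*z/3)/4 - 3*sqrt(9 - 25*z^2)/20 - 5*log(cos(7*z/4))/14


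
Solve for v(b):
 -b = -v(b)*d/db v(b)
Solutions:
 v(b) = -sqrt(C1 + b^2)
 v(b) = sqrt(C1 + b^2)


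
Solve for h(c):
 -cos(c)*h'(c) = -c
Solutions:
 h(c) = C1 + Integral(c/cos(c), c)


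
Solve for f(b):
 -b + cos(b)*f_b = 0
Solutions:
 f(b) = C1 + Integral(b/cos(b), b)


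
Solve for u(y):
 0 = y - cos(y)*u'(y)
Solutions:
 u(y) = C1 + Integral(y/cos(y), y)


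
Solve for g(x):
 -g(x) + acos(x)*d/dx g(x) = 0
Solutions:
 g(x) = C1*exp(Integral(1/acos(x), x))


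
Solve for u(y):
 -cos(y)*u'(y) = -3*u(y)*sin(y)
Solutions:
 u(y) = C1/cos(y)^3


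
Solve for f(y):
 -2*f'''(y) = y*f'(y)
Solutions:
 f(y) = C1 + Integral(C2*airyai(-2^(2/3)*y/2) + C3*airybi(-2^(2/3)*y/2), y)


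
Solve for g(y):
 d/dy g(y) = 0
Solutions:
 g(y) = C1


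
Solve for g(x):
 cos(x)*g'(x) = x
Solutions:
 g(x) = C1 + Integral(x/cos(x), x)


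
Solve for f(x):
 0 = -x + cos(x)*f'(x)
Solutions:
 f(x) = C1 + Integral(x/cos(x), x)


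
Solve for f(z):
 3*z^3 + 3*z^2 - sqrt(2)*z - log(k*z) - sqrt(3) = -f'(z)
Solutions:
 f(z) = C1 - 3*z^4/4 - z^3 + sqrt(2)*z^2/2 + z*log(k*z) + z*(-1 + sqrt(3))


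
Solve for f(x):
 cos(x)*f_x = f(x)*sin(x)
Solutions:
 f(x) = C1/cos(x)


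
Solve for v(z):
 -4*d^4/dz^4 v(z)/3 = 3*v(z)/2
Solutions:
 v(z) = (C1*sin(2^(3/4)*sqrt(3)*z/4) + C2*cos(2^(3/4)*sqrt(3)*z/4))*exp(-2^(3/4)*sqrt(3)*z/4) + (C3*sin(2^(3/4)*sqrt(3)*z/4) + C4*cos(2^(3/4)*sqrt(3)*z/4))*exp(2^(3/4)*sqrt(3)*z/4)


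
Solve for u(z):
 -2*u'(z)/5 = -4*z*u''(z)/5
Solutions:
 u(z) = C1 + C2*z^(3/2)


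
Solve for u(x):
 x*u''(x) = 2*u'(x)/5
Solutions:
 u(x) = C1 + C2*x^(7/5)


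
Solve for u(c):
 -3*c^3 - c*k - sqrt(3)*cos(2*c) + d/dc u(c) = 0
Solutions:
 u(c) = C1 + 3*c^4/4 + c^2*k/2 + sqrt(3)*sin(2*c)/2


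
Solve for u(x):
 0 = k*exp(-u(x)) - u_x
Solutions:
 u(x) = log(C1 + k*x)


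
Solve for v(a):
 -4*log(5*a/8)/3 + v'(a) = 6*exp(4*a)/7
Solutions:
 v(a) = C1 + 4*a*log(a)/3 + a*(-4*log(2) - 4/3 + 4*log(5)/3) + 3*exp(4*a)/14


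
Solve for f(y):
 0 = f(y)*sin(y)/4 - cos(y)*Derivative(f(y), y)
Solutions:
 f(y) = C1/cos(y)^(1/4)


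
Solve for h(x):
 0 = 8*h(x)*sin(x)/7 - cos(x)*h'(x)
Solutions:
 h(x) = C1/cos(x)^(8/7)


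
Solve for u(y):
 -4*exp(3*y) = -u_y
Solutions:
 u(y) = C1 + 4*exp(3*y)/3
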